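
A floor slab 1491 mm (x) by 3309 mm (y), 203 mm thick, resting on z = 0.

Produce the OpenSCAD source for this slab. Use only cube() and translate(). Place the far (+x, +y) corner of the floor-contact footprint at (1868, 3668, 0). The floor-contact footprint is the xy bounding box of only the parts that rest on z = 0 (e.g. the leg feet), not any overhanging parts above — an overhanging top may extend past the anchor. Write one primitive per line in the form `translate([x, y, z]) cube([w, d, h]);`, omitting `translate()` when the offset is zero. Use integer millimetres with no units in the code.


translate([377, 359, 0]) cube([1491, 3309, 203]);


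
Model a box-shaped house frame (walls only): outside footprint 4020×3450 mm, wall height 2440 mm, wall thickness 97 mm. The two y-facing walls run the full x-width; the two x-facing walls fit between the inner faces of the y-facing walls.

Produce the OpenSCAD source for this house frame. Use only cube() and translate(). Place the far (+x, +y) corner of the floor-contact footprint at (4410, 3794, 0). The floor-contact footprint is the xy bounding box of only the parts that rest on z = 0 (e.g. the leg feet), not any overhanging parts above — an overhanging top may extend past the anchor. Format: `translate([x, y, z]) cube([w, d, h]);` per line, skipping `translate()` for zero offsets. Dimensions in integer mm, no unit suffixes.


translate([390, 344, 0]) cube([4020, 97, 2440]);
translate([390, 3697, 0]) cube([4020, 97, 2440]);
translate([390, 441, 0]) cube([97, 3256, 2440]);
translate([4313, 441, 0]) cube([97, 3256, 2440]);


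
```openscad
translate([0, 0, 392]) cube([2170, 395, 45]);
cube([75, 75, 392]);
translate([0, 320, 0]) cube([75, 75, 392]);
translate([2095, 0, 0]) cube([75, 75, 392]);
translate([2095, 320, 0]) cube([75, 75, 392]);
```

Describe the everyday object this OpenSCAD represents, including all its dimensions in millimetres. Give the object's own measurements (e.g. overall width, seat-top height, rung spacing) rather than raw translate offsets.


A bench: a 2170×395 mm seat slab, 45 mm thick, top at z = 437 mm, on four 75×75 mm square legs flush with the seat corners and standing on z = 0.


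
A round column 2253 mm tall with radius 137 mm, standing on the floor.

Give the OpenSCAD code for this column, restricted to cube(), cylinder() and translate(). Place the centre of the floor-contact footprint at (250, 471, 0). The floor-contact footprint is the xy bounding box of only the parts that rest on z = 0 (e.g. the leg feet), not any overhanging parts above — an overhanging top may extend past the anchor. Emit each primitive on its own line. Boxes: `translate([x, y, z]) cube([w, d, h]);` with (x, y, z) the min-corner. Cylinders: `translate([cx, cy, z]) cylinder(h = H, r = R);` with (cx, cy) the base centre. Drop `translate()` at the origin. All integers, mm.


translate([250, 471, 0]) cylinder(h = 2253, r = 137);


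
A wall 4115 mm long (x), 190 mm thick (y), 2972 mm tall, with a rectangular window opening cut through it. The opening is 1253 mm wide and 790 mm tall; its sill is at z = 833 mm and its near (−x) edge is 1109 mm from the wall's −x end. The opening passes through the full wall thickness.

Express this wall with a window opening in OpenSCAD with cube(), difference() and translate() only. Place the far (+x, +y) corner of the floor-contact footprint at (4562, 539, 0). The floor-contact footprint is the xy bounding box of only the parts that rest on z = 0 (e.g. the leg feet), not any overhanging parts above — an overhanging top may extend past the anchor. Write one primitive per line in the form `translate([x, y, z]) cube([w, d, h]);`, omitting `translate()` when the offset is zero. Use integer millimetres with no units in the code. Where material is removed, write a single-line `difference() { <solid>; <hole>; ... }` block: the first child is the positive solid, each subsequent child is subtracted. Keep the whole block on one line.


difference() { translate([447, 349, 0]) cube([4115, 190, 2972]); translate([1556, 349, 833]) cube([1253, 190, 790]); }


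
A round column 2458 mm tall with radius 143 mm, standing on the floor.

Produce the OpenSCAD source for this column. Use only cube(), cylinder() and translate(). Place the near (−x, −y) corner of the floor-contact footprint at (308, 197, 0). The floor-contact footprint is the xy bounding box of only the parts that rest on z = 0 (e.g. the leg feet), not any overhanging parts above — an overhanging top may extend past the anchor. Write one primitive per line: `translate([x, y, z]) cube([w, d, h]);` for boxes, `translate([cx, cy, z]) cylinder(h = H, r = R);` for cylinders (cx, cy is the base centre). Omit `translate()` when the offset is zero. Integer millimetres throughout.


translate([451, 340, 0]) cylinder(h = 2458, r = 143);


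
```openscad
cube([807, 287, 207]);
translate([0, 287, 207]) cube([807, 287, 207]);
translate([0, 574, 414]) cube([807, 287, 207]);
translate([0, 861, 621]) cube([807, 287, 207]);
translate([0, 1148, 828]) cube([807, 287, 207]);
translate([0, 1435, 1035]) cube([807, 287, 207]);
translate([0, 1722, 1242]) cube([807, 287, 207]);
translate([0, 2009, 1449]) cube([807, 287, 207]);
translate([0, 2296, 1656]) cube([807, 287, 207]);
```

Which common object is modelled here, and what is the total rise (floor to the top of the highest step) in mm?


A staircase. The total rise is 1863 mm.

9 identical blocks, each offset up and back from the previous — a staircase. Each step is 207 mm tall and there are 9 of them, so the total rise is 9 × 207 = 1863 mm.


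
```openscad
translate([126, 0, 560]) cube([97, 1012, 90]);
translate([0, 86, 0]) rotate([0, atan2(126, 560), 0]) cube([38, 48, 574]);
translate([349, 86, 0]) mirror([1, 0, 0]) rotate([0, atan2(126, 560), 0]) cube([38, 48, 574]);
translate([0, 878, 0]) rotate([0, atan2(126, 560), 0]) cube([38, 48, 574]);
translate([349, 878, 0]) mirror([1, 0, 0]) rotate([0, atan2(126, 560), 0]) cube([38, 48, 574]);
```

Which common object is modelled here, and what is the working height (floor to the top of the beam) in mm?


A sawhorse. The overall height is 650 mm.

A beam across two mirrored pairs of raked legs — a sawhorse. The beam's underside is at z = 560 (matching the legs' vertical rise in atan2(126, 560)) and the beam is 90 mm tall, so its top is at 560 + 90 = 650 mm. The raked legs top out at the beam's underside, so that is the highest point.


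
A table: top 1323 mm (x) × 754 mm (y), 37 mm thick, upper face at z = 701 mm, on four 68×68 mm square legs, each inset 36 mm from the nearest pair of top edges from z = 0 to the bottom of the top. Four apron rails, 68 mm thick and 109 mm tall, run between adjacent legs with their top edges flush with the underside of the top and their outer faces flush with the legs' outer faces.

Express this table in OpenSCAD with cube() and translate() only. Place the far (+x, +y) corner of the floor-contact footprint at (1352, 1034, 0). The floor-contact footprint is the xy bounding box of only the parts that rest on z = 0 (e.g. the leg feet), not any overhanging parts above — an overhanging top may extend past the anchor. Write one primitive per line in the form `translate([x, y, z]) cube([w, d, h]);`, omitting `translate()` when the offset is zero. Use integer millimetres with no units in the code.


translate([65, 316, 664]) cube([1323, 754, 37]);
translate([101, 352, 0]) cube([68, 68, 664]);
translate([1284, 352, 0]) cube([68, 68, 664]);
translate([101, 966, 0]) cube([68, 68, 664]);
translate([1284, 966, 0]) cube([68, 68, 664]);
translate([169, 352, 555]) cube([1115, 68, 109]);
translate([169, 966, 555]) cube([1115, 68, 109]);
translate([101, 420, 555]) cube([68, 546, 109]);
translate([1284, 420, 555]) cube([68, 546, 109]);


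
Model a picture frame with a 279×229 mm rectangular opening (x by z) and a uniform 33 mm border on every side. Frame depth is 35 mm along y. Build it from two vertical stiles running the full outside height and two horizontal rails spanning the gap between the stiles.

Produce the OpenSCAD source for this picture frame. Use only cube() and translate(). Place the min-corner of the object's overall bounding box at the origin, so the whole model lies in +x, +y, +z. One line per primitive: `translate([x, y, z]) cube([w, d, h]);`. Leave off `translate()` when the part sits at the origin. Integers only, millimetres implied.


cube([33, 35, 295]);
translate([312, 0, 0]) cube([33, 35, 295]);
translate([33, 0, 0]) cube([279, 35, 33]);
translate([33, 0, 262]) cube([279, 35, 33]);


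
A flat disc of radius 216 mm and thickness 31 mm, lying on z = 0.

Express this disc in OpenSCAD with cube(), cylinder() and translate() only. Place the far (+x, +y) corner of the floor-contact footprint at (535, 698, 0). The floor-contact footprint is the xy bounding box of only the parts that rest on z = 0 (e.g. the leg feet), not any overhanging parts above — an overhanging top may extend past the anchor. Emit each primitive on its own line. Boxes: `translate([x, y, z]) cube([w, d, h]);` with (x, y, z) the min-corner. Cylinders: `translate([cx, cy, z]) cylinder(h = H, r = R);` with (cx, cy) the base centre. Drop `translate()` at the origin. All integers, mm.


translate([319, 482, 0]) cylinder(h = 31, r = 216);


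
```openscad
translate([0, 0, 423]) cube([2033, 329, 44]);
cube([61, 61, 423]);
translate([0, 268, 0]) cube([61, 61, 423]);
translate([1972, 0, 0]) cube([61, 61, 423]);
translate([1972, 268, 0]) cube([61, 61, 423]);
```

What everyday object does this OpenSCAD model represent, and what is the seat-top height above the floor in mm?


A bench. The seat-top height is 467 mm.

A long slab on four corner posts — a bench. The slab sits at z = 423 with thickness 44, so the top is 423 + 44 = 467 mm.


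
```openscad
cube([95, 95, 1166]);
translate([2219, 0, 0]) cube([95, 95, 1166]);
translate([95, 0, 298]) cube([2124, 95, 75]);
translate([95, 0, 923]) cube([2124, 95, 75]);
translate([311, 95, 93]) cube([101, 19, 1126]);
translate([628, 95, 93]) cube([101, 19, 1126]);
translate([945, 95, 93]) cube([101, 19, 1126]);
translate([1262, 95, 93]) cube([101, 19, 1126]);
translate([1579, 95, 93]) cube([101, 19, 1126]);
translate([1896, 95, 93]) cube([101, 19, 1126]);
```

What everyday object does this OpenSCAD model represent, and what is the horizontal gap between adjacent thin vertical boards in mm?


A fence section. The picket gap is 216 mm.

Two posts, two rails, 6 pickets — a fence section. Span 2124 mm holds 6 pickets of 101 mm with 7 equal gaps: ⌊(2124 − 6·101) / 7⌋ = 216 mm.


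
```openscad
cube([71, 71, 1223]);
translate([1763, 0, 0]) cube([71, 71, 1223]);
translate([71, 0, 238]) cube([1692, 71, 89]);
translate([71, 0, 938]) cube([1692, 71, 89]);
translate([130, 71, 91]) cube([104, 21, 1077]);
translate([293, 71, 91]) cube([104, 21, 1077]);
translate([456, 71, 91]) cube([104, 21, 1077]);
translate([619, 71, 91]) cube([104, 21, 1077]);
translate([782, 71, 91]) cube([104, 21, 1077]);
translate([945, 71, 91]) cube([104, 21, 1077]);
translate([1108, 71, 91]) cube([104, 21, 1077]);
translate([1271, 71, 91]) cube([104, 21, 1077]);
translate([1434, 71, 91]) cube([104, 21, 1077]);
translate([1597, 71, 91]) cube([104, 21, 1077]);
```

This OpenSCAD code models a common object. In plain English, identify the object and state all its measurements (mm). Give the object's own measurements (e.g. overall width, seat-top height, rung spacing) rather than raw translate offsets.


A fence section. Two 71×71 mm posts, 1223 mm tall, stand on the floor with a clear span of 1692 mm between their inner faces. Two horizontal rails of 71×89 mm section span the gap between the posts with their undersides at z = 238 mm and z = 938 mm, flush with the posts' −y face. 10 pickets, each 104 mm wide, 21 mm thick and 1077 mm tall, are fixed to the +y face of the rails with their bottoms at z = 91 mm, spaced across the span with a 59 mm gap after the −x post and between neighbouring pickets, with 62 mm left before the +x post.


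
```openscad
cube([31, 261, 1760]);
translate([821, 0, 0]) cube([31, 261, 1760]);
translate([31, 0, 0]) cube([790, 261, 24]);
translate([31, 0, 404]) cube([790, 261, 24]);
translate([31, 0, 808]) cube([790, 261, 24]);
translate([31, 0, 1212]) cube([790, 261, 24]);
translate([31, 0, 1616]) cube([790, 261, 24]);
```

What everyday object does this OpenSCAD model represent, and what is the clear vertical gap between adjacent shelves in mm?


A bookshelf. The clear shelf gap is 380 mm.

Two tall side panels with 5 horizontal boards between them — a bookshelf. The first two shelf undersides are at z = 0 and z = 404; with shelf thickness 24, the clear gap is 404 − 0 − 24 = 380 mm.


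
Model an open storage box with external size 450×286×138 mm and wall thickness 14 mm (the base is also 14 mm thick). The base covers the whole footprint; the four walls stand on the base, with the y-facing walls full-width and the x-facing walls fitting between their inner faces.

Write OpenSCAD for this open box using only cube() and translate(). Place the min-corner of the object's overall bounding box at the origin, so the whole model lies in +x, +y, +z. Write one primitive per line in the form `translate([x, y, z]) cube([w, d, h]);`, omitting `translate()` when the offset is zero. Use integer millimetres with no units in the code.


cube([450, 286, 14]);
translate([0, 0, 14]) cube([450, 14, 124]);
translate([0, 272, 14]) cube([450, 14, 124]);
translate([0, 14, 14]) cube([14, 258, 124]);
translate([436, 14, 14]) cube([14, 258, 124]);


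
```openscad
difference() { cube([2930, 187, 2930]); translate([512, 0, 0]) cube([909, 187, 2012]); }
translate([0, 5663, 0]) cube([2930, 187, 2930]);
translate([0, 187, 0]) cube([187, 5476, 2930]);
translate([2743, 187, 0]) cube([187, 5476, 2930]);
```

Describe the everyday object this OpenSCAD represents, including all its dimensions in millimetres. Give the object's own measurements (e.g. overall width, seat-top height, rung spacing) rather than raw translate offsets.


A single room: four walls, each 2930 mm tall and 187 mm thick, enclosing an outside footprint 2930×5850 mm (x × y), no floor or roof. The front and back walls (−y and +y sides) run the full x-width; the side walls fit between their inner faces. A door opening 909 mm wide and 2012 mm tall is cut through the front wall from the floor up, its −x edge 512 mm from the wall's −x end.


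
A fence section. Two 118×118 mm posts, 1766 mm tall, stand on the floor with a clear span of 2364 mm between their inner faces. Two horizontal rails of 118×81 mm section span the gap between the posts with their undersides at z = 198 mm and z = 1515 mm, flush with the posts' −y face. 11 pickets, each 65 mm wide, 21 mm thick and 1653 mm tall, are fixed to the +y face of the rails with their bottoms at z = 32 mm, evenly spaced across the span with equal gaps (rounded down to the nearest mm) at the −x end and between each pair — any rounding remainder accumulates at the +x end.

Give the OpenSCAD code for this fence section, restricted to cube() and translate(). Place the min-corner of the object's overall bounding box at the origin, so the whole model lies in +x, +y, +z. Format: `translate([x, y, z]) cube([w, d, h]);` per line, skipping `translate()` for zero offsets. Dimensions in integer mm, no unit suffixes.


cube([118, 118, 1766]);
translate([2482, 0, 0]) cube([118, 118, 1766]);
translate([118, 0, 198]) cube([2364, 118, 81]);
translate([118, 0, 1515]) cube([2364, 118, 81]);
translate([255, 118, 32]) cube([65, 21, 1653]);
translate([457, 118, 32]) cube([65, 21, 1653]);
translate([659, 118, 32]) cube([65, 21, 1653]);
translate([861, 118, 32]) cube([65, 21, 1653]);
translate([1063, 118, 32]) cube([65, 21, 1653]);
translate([1265, 118, 32]) cube([65, 21, 1653]);
translate([1467, 118, 32]) cube([65, 21, 1653]);
translate([1669, 118, 32]) cube([65, 21, 1653]);
translate([1871, 118, 32]) cube([65, 21, 1653]);
translate([2073, 118, 32]) cube([65, 21, 1653]);
translate([2275, 118, 32]) cube([65, 21, 1653]);


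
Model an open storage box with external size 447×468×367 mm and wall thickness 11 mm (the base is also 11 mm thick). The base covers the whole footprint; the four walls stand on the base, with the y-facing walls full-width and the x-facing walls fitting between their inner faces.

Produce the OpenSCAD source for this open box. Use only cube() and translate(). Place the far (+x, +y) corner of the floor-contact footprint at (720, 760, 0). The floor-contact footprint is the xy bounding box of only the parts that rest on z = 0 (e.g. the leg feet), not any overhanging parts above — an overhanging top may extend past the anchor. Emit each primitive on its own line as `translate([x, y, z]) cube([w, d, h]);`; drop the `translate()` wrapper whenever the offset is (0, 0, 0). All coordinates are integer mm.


translate([273, 292, 0]) cube([447, 468, 11]);
translate([273, 292, 11]) cube([447, 11, 356]);
translate([273, 749, 11]) cube([447, 11, 356]);
translate([273, 303, 11]) cube([11, 446, 356]);
translate([709, 303, 11]) cube([11, 446, 356]);


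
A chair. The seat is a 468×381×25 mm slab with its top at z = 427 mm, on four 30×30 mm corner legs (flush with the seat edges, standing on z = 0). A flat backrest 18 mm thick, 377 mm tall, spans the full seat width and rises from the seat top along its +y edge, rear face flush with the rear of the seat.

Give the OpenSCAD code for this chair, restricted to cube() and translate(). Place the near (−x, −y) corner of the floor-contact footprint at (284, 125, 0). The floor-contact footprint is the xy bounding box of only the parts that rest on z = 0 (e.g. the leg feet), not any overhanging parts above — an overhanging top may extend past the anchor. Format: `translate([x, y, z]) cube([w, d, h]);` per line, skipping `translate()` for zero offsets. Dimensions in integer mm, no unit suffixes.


translate([284, 125, 402]) cube([468, 381, 25]);
translate([284, 125, 0]) cube([30, 30, 402]);
translate([722, 125, 0]) cube([30, 30, 402]);
translate([284, 476, 0]) cube([30, 30, 402]);
translate([722, 476, 0]) cube([30, 30, 402]);
translate([284, 488, 427]) cube([468, 18, 377]);


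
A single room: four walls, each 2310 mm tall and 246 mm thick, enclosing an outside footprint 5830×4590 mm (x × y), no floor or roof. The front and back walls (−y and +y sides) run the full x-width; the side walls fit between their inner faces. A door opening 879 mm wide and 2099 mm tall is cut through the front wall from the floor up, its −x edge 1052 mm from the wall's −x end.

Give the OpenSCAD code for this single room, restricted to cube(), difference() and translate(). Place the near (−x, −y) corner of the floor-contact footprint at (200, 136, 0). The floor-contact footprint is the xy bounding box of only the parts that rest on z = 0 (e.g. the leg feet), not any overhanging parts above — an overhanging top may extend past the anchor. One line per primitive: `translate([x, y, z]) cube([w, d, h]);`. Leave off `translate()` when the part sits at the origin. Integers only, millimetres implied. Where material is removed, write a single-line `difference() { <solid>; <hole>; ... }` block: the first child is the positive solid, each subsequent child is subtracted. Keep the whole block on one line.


difference() { translate([200, 136, 0]) cube([5830, 246, 2310]); translate([1252, 136, 0]) cube([879, 246, 2099]); }
translate([200, 4480, 0]) cube([5830, 246, 2310]);
translate([200, 382, 0]) cube([246, 4098, 2310]);
translate([5784, 382, 0]) cube([246, 4098, 2310]);


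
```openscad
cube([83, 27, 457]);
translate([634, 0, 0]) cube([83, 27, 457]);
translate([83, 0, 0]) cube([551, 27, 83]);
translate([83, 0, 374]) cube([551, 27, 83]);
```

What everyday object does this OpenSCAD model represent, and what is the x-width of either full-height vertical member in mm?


A picture frame. The border width is 83 mm.

Four thin pieces enclosing a rectangular opening — a picture frame. The two full-height stiles are 457 mm tall; the top rail sits at z = 374 and is 83 mm tall, so the border above the opening is 457 − 374 = 83 mm, matching the stile x-width.


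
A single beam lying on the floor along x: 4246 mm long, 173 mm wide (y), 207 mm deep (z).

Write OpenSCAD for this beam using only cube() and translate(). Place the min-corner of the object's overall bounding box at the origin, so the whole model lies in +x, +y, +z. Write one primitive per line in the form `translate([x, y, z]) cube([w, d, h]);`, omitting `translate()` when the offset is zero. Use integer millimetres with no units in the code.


cube([4246, 173, 207]);


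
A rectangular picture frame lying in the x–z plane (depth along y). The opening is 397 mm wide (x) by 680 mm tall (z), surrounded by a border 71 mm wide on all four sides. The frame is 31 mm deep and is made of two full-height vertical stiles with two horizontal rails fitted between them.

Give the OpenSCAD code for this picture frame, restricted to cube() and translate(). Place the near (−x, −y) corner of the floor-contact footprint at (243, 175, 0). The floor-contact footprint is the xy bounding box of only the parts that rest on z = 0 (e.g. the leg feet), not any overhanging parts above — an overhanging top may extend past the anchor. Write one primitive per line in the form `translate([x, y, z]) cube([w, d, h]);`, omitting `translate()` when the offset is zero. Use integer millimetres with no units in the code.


translate([243, 175, 0]) cube([71, 31, 822]);
translate([711, 175, 0]) cube([71, 31, 822]);
translate([314, 175, 0]) cube([397, 31, 71]);
translate([314, 175, 751]) cube([397, 31, 71]);


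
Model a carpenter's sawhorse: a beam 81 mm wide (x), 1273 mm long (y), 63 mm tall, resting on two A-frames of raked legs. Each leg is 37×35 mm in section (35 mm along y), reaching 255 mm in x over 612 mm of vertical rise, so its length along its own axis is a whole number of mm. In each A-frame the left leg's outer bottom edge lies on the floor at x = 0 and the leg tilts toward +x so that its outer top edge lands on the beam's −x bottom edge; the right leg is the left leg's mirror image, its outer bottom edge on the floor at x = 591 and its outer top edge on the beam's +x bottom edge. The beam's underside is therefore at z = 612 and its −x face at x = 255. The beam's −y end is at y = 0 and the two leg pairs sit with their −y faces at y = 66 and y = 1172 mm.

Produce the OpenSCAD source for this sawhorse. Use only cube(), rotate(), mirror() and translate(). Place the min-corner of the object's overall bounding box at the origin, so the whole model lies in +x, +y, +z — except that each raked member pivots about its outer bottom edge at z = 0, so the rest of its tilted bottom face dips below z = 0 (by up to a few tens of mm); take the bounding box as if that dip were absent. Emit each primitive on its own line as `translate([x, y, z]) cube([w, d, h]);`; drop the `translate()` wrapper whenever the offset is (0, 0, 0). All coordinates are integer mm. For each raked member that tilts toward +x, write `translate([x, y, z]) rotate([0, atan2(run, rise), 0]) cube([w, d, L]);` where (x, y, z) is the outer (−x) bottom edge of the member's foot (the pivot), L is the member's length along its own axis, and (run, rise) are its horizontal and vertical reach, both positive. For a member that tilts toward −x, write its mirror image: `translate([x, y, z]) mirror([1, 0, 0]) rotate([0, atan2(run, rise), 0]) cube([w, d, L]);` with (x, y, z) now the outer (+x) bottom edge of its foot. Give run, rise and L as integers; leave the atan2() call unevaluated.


// leg length = √(255² + 612²) = 663
// right-leg outer foot x = 2·255 + 81 = 591
// beam min-corner = (255, 0, 612)
translate([255, 0, 612]) cube([81, 1273, 63]);
translate([0, 66, 0]) rotate([0, atan2(255, 612), 0]) cube([37, 35, 663]);
translate([591, 66, 0]) mirror([1, 0, 0]) rotate([0, atan2(255, 612), 0]) cube([37, 35, 663]);
translate([0, 1172, 0]) rotate([0, atan2(255, 612), 0]) cube([37, 35, 663]);
translate([591, 1172, 0]) mirror([1, 0, 0]) rotate([0, atan2(255, 612), 0]) cube([37, 35, 663]);


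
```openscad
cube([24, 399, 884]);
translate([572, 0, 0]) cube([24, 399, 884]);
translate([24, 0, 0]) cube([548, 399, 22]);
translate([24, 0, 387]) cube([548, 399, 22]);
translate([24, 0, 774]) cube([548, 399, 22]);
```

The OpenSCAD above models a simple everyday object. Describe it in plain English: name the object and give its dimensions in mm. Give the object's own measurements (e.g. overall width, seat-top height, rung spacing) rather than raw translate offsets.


An open bookshelf. Two side panels, each 24 mm thick, 399 mm deep and 884 mm tall, stand 596 mm apart (outside-to-outside). Between them sit 3 shelves, each 22 mm thick and 399 mm deep, spanning the full gap between the sides. The bottom shelf rests on the floor (its underside at z = 0) and the clear gap between one shelf's top and the next shelf's underside is 365 mm.


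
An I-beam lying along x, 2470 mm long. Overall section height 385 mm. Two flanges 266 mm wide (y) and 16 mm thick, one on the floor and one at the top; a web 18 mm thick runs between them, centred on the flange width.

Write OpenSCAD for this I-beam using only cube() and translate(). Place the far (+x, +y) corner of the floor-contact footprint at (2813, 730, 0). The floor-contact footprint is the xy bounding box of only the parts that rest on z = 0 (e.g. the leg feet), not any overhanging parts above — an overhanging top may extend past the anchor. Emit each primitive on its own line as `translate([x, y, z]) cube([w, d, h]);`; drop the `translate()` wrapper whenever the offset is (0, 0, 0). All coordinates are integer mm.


translate([343, 464, 0]) cube([2470, 266, 16]);
translate([343, 588, 16]) cube([2470, 18, 353]);
translate([343, 464, 369]) cube([2470, 266, 16]);


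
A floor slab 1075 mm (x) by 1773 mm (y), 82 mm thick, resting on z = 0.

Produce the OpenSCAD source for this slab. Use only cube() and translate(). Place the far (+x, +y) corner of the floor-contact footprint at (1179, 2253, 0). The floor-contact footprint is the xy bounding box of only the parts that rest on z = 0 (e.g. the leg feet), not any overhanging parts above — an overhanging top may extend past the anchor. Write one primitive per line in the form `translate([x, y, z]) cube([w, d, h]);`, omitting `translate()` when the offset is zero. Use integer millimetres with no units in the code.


translate([104, 480, 0]) cube([1075, 1773, 82]);


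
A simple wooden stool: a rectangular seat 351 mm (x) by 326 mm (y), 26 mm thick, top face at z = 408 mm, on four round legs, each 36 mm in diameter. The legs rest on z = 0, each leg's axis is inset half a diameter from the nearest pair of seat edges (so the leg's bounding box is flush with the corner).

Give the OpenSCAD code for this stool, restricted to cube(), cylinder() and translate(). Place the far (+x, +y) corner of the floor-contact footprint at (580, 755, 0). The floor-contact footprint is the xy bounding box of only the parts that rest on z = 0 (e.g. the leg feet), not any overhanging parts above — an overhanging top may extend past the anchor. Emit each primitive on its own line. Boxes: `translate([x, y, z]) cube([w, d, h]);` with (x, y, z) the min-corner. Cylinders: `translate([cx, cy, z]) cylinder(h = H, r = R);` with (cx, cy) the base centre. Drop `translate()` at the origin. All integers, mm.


translate([229, 429, 382]) cube([351, 326, 26]);
translate([247, 447, 0]) cylinder(h = 382, r = 18);
translate([562, 447, 0]) cylinder(h = 382, r = 18);
translate([247, 737, 0]) cylinder(h = 382, r = 18);
translate([562, 737, 0]) cylinder(h = 382, r = 18);


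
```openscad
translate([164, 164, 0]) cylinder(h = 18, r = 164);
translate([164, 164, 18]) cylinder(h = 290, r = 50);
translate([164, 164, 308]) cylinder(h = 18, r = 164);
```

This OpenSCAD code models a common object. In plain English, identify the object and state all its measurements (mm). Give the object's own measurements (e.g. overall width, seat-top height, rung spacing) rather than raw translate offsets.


A spool: two coaxial disc flanges of radius 164 mm and thickness 18 mm, joined by a core cylinder of radius 50 mm and height 290 mm. The lower flange rests on z = 0 and the three cylinders share a vertical axis.


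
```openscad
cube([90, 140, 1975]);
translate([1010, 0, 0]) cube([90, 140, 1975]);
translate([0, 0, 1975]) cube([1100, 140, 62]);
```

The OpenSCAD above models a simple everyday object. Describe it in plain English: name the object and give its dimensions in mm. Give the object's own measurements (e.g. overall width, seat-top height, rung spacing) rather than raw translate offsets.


A door frame. The clear opening is 920 mm wide and 1975 mm high. Two 90 mm wide jambs, 140 mm deep, stand either side of the opening from the floor to the top of the opening. A 62 mm thick head sits across the top of both jambs, spanning the full outside width of the frame.


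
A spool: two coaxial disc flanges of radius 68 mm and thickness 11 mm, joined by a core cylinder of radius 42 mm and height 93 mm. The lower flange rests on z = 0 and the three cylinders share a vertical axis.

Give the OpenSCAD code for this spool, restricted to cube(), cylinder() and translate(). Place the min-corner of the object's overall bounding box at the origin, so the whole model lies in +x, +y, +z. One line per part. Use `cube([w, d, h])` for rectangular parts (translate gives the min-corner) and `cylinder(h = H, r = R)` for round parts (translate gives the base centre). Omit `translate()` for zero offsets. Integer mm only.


translate([68, 68, 0]) cylinder(h = 11, r = 68);
translate([68, 68, 11]) cylinder(h = 93, r = 42);
translate([68, 68, 104]) cylinder(h = 11, r = 68);


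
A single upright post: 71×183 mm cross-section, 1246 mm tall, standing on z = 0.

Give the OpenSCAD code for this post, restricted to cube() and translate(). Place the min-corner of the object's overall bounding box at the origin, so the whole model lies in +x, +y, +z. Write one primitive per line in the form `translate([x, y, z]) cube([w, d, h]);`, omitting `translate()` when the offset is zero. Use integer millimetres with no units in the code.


cube([71, 183, 1246]);


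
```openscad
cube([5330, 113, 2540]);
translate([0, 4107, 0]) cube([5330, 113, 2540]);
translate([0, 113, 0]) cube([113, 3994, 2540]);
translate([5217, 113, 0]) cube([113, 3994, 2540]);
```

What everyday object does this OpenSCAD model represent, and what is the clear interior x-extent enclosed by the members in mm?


A house (or room) frame. The interior width is 5104 mm.

Four 2540 mm walls enclosing a rectangle with no floor or roof — a room or house frame. Outside width is 5330 mm and wall thickness is 113 mm, so the interior width is 5330 − 2 × 113 = 5104 mm.


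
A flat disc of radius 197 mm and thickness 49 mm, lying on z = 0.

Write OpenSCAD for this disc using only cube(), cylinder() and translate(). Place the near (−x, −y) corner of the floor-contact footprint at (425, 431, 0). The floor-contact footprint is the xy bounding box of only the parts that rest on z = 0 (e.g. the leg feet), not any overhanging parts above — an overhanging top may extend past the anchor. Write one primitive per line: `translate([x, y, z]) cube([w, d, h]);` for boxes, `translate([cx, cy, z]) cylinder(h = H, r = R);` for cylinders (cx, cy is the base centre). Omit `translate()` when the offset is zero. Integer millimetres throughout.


translate([622, 628, 0]) cylinder(h = 49, r = 197);


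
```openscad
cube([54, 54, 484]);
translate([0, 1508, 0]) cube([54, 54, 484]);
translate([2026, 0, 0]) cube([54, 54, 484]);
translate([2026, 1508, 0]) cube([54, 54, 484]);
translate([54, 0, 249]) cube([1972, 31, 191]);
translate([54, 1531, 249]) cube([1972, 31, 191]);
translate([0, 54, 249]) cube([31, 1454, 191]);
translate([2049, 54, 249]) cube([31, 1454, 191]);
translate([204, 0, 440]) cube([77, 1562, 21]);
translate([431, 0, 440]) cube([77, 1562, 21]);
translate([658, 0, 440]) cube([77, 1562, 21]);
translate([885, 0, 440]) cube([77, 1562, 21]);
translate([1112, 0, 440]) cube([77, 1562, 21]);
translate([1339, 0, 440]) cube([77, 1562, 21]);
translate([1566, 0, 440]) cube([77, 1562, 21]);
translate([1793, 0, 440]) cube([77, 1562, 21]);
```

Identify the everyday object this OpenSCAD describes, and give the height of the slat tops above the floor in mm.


A bed frame. The slat-top height is 461 mm.

Four posts, four rails, and a row of slats — a bed frame. Slats sit on the rails at z = 249 + 191 = 440; with slat thickness 21, the top is 461 mm.


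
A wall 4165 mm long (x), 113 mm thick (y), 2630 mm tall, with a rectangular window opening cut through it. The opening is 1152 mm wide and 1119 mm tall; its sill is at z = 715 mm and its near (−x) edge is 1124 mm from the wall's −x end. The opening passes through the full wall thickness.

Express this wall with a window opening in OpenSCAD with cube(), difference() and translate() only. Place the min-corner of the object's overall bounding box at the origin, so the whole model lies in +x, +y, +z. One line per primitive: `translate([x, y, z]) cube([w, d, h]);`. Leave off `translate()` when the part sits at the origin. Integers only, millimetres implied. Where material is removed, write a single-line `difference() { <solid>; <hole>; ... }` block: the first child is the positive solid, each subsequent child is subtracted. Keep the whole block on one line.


difference() { cube([4165, 113, 2630]); translate([1124, 0, 715]) cube([1152, 113, 1119]); }


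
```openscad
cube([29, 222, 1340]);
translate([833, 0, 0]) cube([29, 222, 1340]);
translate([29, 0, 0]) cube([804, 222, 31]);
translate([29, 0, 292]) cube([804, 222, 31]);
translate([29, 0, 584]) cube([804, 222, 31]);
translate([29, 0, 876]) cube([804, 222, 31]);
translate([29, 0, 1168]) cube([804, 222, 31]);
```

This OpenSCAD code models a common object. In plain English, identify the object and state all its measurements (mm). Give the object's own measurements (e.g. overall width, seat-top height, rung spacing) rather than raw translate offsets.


An open bookshelf. Two side panels, each 29 mm thick, 222 mm deep and 1340 mm tall, stand 862 mm apart (outside-to-outside). Between them sit 5 shelves, each 31 mm thick and 222 mm deep, spanning the full gap between the sides. The bottom shelf rests on the floor (its underside at z = 0) and the clear gap between one shelf's top and the next shelf's underside is 261 mm.


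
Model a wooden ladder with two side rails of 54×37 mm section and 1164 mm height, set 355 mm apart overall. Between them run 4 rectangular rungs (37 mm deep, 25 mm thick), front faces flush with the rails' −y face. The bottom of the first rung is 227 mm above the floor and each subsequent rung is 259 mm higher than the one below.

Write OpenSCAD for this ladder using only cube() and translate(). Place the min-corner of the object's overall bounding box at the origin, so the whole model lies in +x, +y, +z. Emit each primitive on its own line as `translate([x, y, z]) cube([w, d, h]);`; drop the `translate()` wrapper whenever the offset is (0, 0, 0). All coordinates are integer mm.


cube([54, 37, 1164]);
translate([301, 0, 0]) cube([54, 37, 1164]);
translate([54, 0, 227]) cube([247, 37, 25]);
translate([54, 0, 486]) cube([247, 37, 25]);
translate([54, 0, 745]) cube([247, 37, 25]);
translate([54, 0, 1004]) cube([247, 37, 25]);


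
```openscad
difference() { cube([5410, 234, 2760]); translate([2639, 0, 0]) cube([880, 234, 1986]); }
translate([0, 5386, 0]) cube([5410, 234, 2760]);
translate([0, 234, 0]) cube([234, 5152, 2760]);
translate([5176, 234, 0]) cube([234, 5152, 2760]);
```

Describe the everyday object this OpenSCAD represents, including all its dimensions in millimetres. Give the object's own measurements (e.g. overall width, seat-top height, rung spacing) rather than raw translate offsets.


A single room: four walls, each 2760 mm tall and 234 mm thick, enclosing an outside footprint 5410×5620 mm (x × y), no floor or roof. The front and back walls (−y and +y sides) run the full x-width; the side walls fit between their inner faces. A door opening 880 mm wide and 1986 mm tall is cut through the front wall from the floor up, its −x edge 2639 mm from the wall's −x end.


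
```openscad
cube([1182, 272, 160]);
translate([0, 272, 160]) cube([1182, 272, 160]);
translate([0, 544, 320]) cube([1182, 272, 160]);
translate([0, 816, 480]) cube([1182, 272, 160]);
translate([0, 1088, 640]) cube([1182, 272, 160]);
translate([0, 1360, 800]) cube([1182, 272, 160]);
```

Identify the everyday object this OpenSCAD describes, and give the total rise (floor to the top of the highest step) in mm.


A staircase. The total rise is 960 mm.

6 identical blocks, each offset up and back from the previous — a staircase. Each step is 160 mm tall and there are 6 of them, so the total rise is 6 × 160 = 960 mm.


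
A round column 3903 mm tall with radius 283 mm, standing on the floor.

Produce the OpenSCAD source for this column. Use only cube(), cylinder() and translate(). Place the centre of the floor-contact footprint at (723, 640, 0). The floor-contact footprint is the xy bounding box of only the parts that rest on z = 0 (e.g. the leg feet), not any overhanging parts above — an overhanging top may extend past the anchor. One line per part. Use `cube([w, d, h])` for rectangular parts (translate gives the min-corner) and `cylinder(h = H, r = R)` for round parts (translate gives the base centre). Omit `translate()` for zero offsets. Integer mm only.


translate([723, 640, 0]) cylinder(h = 3903, r = 283);


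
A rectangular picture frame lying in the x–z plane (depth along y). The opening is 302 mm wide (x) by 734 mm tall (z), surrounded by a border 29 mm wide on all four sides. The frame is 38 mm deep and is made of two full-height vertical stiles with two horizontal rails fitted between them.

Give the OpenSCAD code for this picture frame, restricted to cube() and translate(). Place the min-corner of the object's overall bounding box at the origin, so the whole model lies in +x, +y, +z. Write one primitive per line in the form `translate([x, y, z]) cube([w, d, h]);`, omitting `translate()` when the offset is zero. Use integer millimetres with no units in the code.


cube([29, 38, 792]);
translate([331, 0, 0]) cube([29, 38, 792]);
translate([29, 0, 0]) cube([302, 38, 29]);
translate([29, 0, 763]) cube([302, 38, 29]);


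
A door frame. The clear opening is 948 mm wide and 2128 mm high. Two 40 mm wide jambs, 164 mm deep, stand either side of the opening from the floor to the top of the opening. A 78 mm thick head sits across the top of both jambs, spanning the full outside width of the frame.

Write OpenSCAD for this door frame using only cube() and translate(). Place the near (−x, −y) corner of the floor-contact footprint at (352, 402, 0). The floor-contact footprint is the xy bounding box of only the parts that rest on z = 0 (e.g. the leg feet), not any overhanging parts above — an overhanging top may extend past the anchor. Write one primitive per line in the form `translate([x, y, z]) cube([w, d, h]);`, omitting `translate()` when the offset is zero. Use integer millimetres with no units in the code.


translate([352, 402, 0]) cube([40, 164, 2128]);
translate([1340, 402, 0]) cube([40, 164, 2128]);
translate([352, 402, 2128]) cube([1028, 164, 78]);


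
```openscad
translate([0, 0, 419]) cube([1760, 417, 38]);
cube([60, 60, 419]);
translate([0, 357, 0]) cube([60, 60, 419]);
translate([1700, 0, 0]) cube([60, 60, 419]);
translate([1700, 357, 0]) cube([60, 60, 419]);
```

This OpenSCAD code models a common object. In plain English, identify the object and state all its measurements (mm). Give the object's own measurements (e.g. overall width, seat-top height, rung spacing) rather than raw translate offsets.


A bench: a 1760×417 mm seat slab, 38 mm thick, top at z = 457 mm, on four 60×60 mm square legs flush with the seat corners and standing on z = 0.


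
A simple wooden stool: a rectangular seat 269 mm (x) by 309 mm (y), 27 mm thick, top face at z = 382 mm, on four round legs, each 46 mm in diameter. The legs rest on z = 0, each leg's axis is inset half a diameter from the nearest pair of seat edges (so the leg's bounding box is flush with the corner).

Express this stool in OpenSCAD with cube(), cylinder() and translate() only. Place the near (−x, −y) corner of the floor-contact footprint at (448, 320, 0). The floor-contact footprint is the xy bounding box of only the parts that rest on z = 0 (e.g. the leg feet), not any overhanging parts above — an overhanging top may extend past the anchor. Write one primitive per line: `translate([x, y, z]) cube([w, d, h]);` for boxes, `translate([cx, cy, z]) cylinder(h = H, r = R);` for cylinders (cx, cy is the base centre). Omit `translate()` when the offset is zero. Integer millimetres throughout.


// leg_h = 382 - 27 = 355
translate([448, 320, 355]) cube([269, 309, 27]);
translate([471, 343, 0]) cylinder(h = 355, r = 23);
translate([694, 343, 0]) cylinder(h = 355, r = 23);
translate([471, 606, 0]) cylinder(h = 355, r = 23);
translate([694, 606, 0]) cylinder(h = 355, r = 23);
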